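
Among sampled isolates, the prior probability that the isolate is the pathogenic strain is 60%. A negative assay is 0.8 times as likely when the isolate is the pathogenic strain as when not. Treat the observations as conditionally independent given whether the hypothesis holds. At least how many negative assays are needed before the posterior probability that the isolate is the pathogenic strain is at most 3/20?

10

Prior odds = 0.6/0.4 = 1.5.
Likelihood ratio per negative assay = 0.8.
Target odds: 0.15 ÷ 0.85 = 3/17.
Need 1.5 × 0.8ⁿ ≤ 3/17, i.e. 0.8ⁿ ≤ 2/17.
0.8⁹ = 262144/1953125 is still above 2/17 but 0.8¹⁰ = 1048576/9765625 is at or below it, so n = 10.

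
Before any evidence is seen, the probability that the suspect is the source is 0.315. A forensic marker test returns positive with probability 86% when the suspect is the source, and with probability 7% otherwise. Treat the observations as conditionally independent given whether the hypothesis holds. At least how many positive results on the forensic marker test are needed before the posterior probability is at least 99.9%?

4

Prior odds = 0.315/0.685 = 63/137.
Likelihood ratio of a positive result = 0.86/0.07 = 86/7.
Target posterior odds = 0.999/0.001 = 999.
Need (63/137) × (86/7)ⁿ ≥ 999, i.e. (86/7)ⁿ ≥ 15207/7.
(86/7)³ = 636056/343 falls short of 15207/7 but (86/7)⁴ = 54700816/2401 reaches it, so n = 4.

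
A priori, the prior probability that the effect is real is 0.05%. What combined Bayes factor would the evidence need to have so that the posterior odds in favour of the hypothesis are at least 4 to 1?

7996

Prior odds = 0.0005/0.9995 = 1/1999.
Target odds = 4.
Required Bayes factor = 4 ÷ (1/1999) = 7996.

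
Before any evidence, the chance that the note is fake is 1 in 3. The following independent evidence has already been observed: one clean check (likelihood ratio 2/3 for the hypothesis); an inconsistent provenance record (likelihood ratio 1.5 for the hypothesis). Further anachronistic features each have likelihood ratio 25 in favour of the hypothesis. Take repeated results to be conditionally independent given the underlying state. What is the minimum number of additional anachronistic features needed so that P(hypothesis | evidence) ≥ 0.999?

Prior odds = (1/3)/(2/3) = 0.5.
Combined Bayes factor of the evidence already in hand = (2/3) × 1.5 = 1.
Odds after that evidence = 0.5 × 1 = 0.5.
Target odds = 0.999/0.001 = 999.
Need 25ⁿ ≥ 999 ÷ 0.5 = 1998.
25² = 625 falls short of 1998 but 25³ = 15625 reaches it, so n = 3.

3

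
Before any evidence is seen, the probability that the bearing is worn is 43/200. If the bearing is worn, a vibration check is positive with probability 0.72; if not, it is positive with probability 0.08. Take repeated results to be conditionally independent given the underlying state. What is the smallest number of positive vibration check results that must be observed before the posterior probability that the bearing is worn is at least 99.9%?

Prior odds = 0.215/0.785 = 43/157.
Likelihood ratio of a positive = 0.72/0.08 = 9.
Target odds: 0.999 ÷ 0.001 = 999.
Require 9ⁿ ≥ 999 ÷ (43/157) = 156843/43.
9³ = 729 falls short of 156843/43 but 9⁴ = 6561 reaches it, so n = 4.

4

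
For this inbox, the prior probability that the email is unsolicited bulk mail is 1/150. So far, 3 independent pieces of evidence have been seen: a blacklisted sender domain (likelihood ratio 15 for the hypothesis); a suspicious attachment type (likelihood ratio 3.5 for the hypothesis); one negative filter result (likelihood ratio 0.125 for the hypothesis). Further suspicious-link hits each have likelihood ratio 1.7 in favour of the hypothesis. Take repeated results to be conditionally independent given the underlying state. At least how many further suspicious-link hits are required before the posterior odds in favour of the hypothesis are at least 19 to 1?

12

Prior odds = (1/150)/(149/150) = 1/149.
Combined Bayes factor of the evidence already in hand = 15 × 3.5 × 0.125 = 6.5625.
Odds after that evidence = (1/149) × 6.5625 = 105/2384.
Target odds = 19.
Need 1.7ⁿ ≥ 19 ÷ (105/2384) = 45296/105.
1.7¹¹ ≈342.719 falls short of 45296/105 but 1.7¹² ≈582.622 reaches it, so n = 12.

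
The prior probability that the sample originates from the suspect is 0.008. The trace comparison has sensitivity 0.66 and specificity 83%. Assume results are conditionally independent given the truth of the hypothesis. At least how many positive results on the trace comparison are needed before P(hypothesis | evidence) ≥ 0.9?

6

Prior odds: 0.008 ÷ 0.992 = 1/124.
False-positive rate = 1 − 0.83 = 0.17; likelihood ratio of a positive = 0.66/0.17 = 66/17.
Target posterior odds = 0.9/0.1 = 9.
Need (1/124) × (66/17)ⁿ ≥ 9, i.e. (66/17)ⁿ ≥ 1116.
(66/17)⁵ ≈882.013 falls short of 1116 but (66/17)⁶ ≈3424.29 reaches it, so n = 6.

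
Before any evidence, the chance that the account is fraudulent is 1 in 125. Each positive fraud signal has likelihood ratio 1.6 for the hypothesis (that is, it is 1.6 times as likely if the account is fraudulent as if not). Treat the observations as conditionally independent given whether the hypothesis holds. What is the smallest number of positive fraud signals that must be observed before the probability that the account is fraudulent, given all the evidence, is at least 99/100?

Prior odds = 0.008/0.992 = 1/124.
Likelihood ratio per positive fraud signal = 1.6.
Target odds: 0.99 ÷ 0.01 = 99.
Need (1/124) × 1.6ⁿ ≥ 99, i.e. 1.6ⁿ ≥ 12276.
1.6²⁰ ≈12089.3 falls short of 12276 but 1.6²¹ ≈19342.8 reaches it, so n = 21.

21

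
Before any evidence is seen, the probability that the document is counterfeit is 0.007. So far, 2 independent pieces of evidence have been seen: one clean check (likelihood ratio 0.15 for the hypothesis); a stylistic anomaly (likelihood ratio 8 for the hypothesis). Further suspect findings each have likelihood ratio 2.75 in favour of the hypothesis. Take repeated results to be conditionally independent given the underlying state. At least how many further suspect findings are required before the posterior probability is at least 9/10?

Prior odds = 0.007/0.993 = 7/993.
Combined Bayes factor of the evidence already in hand = 0.15 × 8 = 1.2.
Odds after that evidence = (7/993) × 1.2 = 14/1655.
Target odds = 0.9/0.1 = 9.
Need 2.75ⁿ ≥ 9 ÷ (14/1655) = 14895/14.
2.75⁶ = 1771561/4096 falls short of 14895/14 but 2.75⁷ = 19487171/16384 reaches it, so n = 7.

7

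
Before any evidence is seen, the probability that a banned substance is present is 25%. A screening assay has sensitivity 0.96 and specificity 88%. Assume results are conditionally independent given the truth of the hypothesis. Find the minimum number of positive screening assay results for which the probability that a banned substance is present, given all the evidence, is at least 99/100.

3

Prior odds = 0.25/0.75 = 1/3.
False-positive rate = 1 − 0.88 = 0.12; likelihood ratio of a positive = 0.96/0.12 = 8.
Target odds: 0.99 ÷ 0.01 = 99.
Require 8ⁿ ≥ 99 ÷ (1/3) = 297.
8² = 64 falls short of 297 but 8³ = 512 reaches it, so n = 3.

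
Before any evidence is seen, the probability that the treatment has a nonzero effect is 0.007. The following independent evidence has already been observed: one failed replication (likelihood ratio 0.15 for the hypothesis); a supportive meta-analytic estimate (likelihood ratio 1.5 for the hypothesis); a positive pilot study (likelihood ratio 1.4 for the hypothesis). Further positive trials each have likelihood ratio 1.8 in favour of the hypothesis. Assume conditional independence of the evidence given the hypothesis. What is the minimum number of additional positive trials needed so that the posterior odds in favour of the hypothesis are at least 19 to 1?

16

Prior odds = 0.007/0.993 = 7/993.
Combined Bayes factor of the evidence already in hand = 0.15 × 1.5 × 1.4 = 0.315.
Odds after that evidence = (7/993) × 0.315 = 147/66200.
Target odds = 19.
Need 1.8ⁿ ≥ 19 ÷ (147/66200) = 1257800/147.
1.8¹⁵ ≈6746.64 falls short of 1257800/147 but 1.8¹⁶ ≈12144 reaches it, so n = 16.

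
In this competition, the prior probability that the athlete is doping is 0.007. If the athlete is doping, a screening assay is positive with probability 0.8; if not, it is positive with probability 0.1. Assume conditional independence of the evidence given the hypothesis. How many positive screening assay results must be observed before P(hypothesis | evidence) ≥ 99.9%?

6

Prior odds: 0.007 ÷ 0.993 = 7/993.
Likelihood ratio of a positive = 0.8/0.1 = 8.
Target posterior odds = 0.999/0.001 = 999.
Need (7/993) × 8ⁿ ≥ 999, i.e. 8ⁿ ≥ 992007/7.
8⁵ = 32768 falls short of 992007/7 but 8⁶ = 262144 reaches it, so n = 6.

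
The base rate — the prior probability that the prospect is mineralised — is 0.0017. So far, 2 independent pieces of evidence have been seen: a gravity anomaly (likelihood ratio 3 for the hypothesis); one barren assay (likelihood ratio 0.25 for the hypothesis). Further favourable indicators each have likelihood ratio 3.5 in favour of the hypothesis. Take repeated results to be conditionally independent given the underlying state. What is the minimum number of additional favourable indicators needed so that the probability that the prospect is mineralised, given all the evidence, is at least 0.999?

Prior odds = 0.0017/0.9983 = 17/9983.
Combined Bayes factor of the evidence already in hand = 3 × 0.25 = 0.75.
Odds after that evidence = (17/9983) × 0.75 = 51/39932.
Target odds = 0.999/0.001 = 999.
Need 3.5ⁿ ≥ 999 ÷ (51/39932) = 13297356/17.
3.5¹⁰ = 282475249/1024 falls short of 13297356/17 but 3.5¹¹ ≈965492 reaches it, so n = 11.

11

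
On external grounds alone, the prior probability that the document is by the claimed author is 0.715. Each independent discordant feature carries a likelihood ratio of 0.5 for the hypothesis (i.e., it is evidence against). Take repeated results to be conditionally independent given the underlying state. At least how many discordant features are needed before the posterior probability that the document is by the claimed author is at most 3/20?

Prior odds = 0.715/0.285 = 143/57.
Likelihood ratio per discordant feature = 0.5.
Target posterior odds = 0.15/0.85 = 3/17.
Require 0.5ⁿ ≤ 3/17 ÷ (143/57) = 171/2431.
0.5³ = 0.125 is still above 171/2431 but 0.5⁴ = 0.0625 is at or below it, so n = 4.

4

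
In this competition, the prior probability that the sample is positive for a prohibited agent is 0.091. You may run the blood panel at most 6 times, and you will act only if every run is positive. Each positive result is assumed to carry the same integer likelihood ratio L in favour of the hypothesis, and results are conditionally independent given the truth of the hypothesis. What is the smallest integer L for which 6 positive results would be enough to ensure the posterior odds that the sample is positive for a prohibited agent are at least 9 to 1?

3

Prior odds = 0.091/0.909 = 91/909.
Target odds = 9.
Need L⁶ ≥ 9 ÷ (91/909) = 8181/91.
2⁶ = 64 < 8181/91 ≤ 729 = 3⁶, so L = 3.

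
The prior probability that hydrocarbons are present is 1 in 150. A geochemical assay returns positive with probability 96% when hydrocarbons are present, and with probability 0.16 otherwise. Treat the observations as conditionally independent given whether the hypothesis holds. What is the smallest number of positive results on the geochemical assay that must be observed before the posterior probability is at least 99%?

Prior odds = (1/150)/(149/150) = 1/149.
Likelihood ratio of a positive result = 0.96/0.16 = 6.
Target odds: 0.99 ÷ 0.01 = 99.
Need (1/149) × 6ⁿ ≥ 99, i.e. 6ⁿ ≥ 14751.
6⁵ = 7776 falls short of 14751 but 6⁶ = 46656 reaches it, so n = 6.

6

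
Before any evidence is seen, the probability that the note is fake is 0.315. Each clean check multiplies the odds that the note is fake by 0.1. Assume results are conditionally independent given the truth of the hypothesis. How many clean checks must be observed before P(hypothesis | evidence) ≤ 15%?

Prior odds: 0.315 ÷ 0.685 = 63/137.
Likelihood ratio per clean check = 0.1.
Target odds: 0.15 ÷ 0.85 = 3/17.
Need (63/137) × 0.1ⁿ ≤ 3/17, i.e. 0.1ⁿ ≤ 137/357.
0.1¹ = 0.1, which is already at or below the required 137/357; so n = 1.

1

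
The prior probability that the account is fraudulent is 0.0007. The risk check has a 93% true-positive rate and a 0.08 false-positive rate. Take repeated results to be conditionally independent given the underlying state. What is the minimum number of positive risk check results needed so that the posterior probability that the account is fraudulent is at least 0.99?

5

Prior odds = 0.0007/0.9993 = 7/9993.
Likelihood ratio of a positive result = 0.93/0.08 = 11.625.
Target odds: 0.99 ÷ 0.01 = 99.
Require 11.625ⁿ ≥ 99 ÷ (7/9993) = 989307/7.
11.625⁴ = 74805201/4096 falls short of 989307/7 but 11.625⁵ ≈212307 reaches it, so n = 5.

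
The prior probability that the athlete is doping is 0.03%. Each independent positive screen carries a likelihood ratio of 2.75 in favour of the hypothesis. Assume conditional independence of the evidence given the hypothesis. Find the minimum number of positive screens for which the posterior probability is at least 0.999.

15

Prior odds = 0.0003/0.9997 = 3/9997.
Likelihood ratio per positive screen = 2.75.
Target odds: 0.999 ÷ 0.001 = 999.
Need (3/9997) × 2.75ⁿ ≥ 999, i.e. 2.75ⁿ ≥ 3329001.
2.75¹⁴ ≈1.41468e+06 falls short of 3329001 but 2.75¹⁵ ≈3.89037e+06 reaches it, so n = 15.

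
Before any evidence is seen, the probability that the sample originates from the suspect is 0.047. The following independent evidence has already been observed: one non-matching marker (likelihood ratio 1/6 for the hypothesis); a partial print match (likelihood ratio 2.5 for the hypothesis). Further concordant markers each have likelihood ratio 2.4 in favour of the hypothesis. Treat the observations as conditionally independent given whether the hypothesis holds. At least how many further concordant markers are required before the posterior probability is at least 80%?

7

Prior odds = 0.047/0.953 = 47/953.
Combined Bayes factor of the evidence already in hand = (1/6) × 2.5 = 5/12.
Odds after that evidence = (47/953) × 5/12 = 235/11436.
Target odds = 0.8/0.2 = 4.
Need 2.4ⁿ ≥ 4 ÷ (235/11436) = 45744/235.
2.4⁶ = 2985984/15625 falls short of 45744/235 but 2.4⁷ = 35831808/78125 reaches it, so n = 7.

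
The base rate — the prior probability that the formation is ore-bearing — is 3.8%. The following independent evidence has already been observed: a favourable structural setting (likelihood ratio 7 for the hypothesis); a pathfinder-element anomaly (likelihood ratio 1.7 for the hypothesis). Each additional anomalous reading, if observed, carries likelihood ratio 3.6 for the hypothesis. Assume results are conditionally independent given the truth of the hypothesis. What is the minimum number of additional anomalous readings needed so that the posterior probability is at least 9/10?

3

Prior odds = 0.038/0.962 = 19/481.
Combined Bayes factor of the evidence already in hand = 7 × 1.7 = 11.9.
Odds after that evidence = (19/481) × 11.9 = 2261/4810.
Target odds = 0.9/0.1 = 9.
Need 3.6ⁿ ≥ 9 ÷ (2261/4810) = 43290/2261.
3.6² = 12.96 falls short of 43290/2261 but 3.6³ = 46.656 reaches it, so n = 3.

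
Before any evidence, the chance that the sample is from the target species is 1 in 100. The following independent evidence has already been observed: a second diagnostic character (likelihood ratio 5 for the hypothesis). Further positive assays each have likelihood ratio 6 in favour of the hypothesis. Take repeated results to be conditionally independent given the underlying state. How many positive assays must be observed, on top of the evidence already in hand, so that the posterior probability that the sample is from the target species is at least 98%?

Prior odds = 0.01/0.99 = 1/99.
Bayes factor of the evidence already in hand = 5.
Odds after that evidence = (1/99) × 5 = 5/99.
Target odds = 0.98/0.02 = 49.
Need 6ⁿ ≥ 49 ÷ (5/99) = 970.2.
6³ = 216 falls short of 970.2 but 6⁴ = 1296 reaches it, so n = 4.

4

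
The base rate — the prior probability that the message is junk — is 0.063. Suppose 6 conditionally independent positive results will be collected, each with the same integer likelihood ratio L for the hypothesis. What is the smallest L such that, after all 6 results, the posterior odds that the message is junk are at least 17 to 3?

Prior odds = 0.063/0.937 = 63/937.
Target odds = 17/3.
Need L⁶ ≥ 17/3 ÷ (63/937) = 15929/189.
2⁶ = 64 < 15929/189 ≤ 729 = 3⁶, so L = 3.

3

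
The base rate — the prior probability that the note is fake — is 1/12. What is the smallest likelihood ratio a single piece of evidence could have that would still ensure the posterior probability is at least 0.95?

209

Prior odds = (1/12)/(11/12) = 1/11.
Target odds = 0.95/0.05 = 19.
Required Bayes factor = 19 ÷ (1/11) = 209.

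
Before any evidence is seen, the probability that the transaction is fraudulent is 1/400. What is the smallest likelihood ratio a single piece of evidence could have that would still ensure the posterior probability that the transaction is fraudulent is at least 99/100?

Prior odds = 0.0025/0.9975 = 1/399.
Target odds = 0.99/0.01 = 99.
Required Bayes factor = 99 ÷ (1/399) = 39501.

39501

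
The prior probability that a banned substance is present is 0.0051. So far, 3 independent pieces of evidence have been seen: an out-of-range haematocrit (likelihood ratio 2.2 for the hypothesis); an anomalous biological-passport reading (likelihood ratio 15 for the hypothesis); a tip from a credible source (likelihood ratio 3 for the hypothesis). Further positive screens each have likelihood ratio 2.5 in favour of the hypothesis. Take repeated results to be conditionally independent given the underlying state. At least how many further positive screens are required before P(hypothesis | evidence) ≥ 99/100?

Prior odds = 0.0051/0.9949 = 51/9949.
Combined Bayes factor of the evidence already in hand = 2.2 × 15 × 3 = 99.
Odds after that evidence = (51/9949) × 99 = 5049/9949.
Target odds = 0.99/0.01 = 99.
Need 2.5ⁿ ≥ 99 ÷ (5049/9949) = 9949/51.
2.5⁵ = 97.65625 falls short of 9949/51 but 2.5⁶ = 244.140625 reaches it, so n = 6.

6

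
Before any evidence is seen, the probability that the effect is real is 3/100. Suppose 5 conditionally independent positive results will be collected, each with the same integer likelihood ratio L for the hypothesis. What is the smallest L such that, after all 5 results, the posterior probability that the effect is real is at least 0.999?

8

Prior odds = 0.03/0.97 = 3/97.
Target odds = 0.999/0.001 = 999.
Need L⁵ ≥ 999 ÷ (3/97) = 32301.
7⁵ = 16807 < 32301 ≤ 32768 = 8⁵, so L = 8.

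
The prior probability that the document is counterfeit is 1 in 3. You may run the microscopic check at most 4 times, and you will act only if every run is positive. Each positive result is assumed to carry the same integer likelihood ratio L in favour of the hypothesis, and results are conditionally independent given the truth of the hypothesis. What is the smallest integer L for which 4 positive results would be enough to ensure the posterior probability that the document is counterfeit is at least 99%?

4

Prior odds = (1/3)/(2/3) = 0.5.
Target odds = 0.99/0.01 = 99.
Need L⁴ ≥ 99 ÷ 0.5 = 198.
3⁴ = 81 < 198 ≤ 256 = 4⁴, so L = 4.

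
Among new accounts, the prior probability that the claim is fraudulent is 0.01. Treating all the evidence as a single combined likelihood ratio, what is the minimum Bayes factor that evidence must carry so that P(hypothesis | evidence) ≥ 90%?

891

Prior odds = 0.01/0.99 = 1/99.
Target odds = 0.9/0.1 = 9.
Required Bayes factor = 9 ÷ (1/99) = 891.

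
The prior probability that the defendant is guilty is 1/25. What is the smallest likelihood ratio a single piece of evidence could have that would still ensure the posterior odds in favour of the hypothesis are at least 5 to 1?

Prior odds = 0.04/0.96 = 1/24.
Target odds = 5.
Required Bayes factor = 5 ÷ (1/24) = 120.

120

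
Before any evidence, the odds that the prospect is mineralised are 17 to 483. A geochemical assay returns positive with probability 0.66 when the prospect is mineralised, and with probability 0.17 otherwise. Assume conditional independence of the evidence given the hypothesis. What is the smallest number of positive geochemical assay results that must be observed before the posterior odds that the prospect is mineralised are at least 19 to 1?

Prior odds = 17/483.
Likelihood ratio of a positive result = 0.66/0.17 = 66/17.
Target odds = 19.
Require (66/17)ⁿ ≥ 19 ÷ (17/483) = 9177/17.
(66/17)⁴ = 18974736/83521 falls short of 9177/17 but (66/17)⁵ ≈882.013 reaches it, so n = 5.

5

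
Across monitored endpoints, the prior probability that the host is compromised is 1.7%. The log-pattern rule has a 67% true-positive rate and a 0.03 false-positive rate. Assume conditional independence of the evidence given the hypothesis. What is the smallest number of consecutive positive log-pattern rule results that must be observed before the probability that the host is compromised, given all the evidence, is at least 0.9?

3

Prior odds = 0.017/0.983 = 17/983.
Likelihood ratio of a positive result = 0.67/0.03 = 67/3.
Target odds: 0.9 ÷ 0.1 = 9.
Need (17/983) × (67/3)ⁿ ≥ 9, i.e. (67/3)ⁿ ≥ 8847/17.
(67/3)² = 4489/9 falls short of 8847/17 but (67/3)³ = 300763/27 reaches it, so n = 3.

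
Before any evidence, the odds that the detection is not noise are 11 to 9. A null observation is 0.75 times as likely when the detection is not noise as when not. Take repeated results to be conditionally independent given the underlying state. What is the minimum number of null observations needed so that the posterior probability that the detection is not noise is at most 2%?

15

Prior odds = 11/9.
Likelihood ratio per null observation = 0.75.
Target odds: 0.02 ÷ 0.98 = 1/49.
Require 0.75ⁿ ≤ 1/49 ÷ (11/9) = 9/539.
0.75¹⁴ = 4782969/268435456 is still above 9/539 but 0.75¹⁵ ≈0.0133635 is at or below it, so n = 15.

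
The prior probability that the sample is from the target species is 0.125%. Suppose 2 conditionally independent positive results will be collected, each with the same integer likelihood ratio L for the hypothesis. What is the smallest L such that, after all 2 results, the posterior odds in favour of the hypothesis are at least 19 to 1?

124

Prior odds = 0.00125/0.99875 = 1/799.
Target odds = 19.
Need L² ≥ 19 ÷ (1/799) = 15181.
123² = 15129 < 15181 ≤ 15376 = 124², so L = 124.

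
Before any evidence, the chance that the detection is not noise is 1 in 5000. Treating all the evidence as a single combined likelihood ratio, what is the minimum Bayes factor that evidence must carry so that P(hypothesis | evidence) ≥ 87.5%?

34993

Prior odds = 0.0002/0.9998 = 1/4999.
Target odds = 0.875/0.125 = 7.
Required Bayes factor = 7 ÷ (1/4999) = 34993.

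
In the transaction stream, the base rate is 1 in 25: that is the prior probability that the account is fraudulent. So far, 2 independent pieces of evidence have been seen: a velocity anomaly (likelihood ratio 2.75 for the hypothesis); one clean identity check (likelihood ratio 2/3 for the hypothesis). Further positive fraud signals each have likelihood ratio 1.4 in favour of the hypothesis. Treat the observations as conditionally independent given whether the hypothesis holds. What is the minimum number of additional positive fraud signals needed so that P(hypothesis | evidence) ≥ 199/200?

24

Prior odds = 0.04/0.96 = 1/24.
Combined Bayes factor of the evidence already in hand = 2.75 × (2/3) = 11/6.
Odds after that evidence = (1/24) × 11/6 = 11/144.
Target odds = 0.995/0.005 = 199.
Need 1.4ⁿ ≥ 199 ÷ (11/144) = 28656/11.
1.4²³ ≈2295.86 falls short of 28656/11 but 1.4²⁴ ≈3214.2 reaches it, so n = 24.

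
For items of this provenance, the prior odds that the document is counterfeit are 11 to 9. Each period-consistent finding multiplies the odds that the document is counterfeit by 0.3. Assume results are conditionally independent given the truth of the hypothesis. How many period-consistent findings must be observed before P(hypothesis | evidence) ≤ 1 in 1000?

6

Prior odds = 11/9.
Likelihood ratio per period-consistent finding = 0.3.
Target posterior odds = 0.001/0.999 = 1/999.
Need (11/9) × 0.3ⁿ ≤ 1/999, i.e. 0.3ⁿ ≤ 1/1221.
0.3⁵ = 243/100000 is still above 1/1221 but 0.3⁶ = 729/1000000 is at or below it, so n = 6.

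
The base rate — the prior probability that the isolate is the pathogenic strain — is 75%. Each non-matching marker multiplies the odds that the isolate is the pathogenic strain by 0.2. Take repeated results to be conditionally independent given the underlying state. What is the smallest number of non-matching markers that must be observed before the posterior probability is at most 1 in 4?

Prior odds = 0.75/0.25 = 3.
Likelihood ratio per non-matching marker = 0.2.
Target posterior odds = 0.25/0.75 = 1/3.
Need 3 × 0.2ⁿ ≤ 1/3, i.e. 0.2ⁿ ≤ 1/9.
0.2¹ = 0.2 is still above 1/9 but 0.2² = 0.04 is at or below it, so n = 2.

2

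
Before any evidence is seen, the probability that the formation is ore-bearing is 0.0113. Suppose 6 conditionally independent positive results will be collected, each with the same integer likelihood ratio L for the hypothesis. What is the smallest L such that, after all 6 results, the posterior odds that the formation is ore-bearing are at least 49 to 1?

5

Prior odds = 0.0113/0.9887 = 113/9887.
Target odds = 49.
Need L⁶ ≥ 49 ÷ (113/9887) = 484463/113.
4⁶ = 4096 < 484463/113 ≤ 15625 = 5⁶, so L = 5.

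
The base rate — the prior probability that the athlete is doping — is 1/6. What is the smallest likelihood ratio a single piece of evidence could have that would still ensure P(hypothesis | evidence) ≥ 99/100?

Prior odds = (1/6)/(5/6) = 0.2.
Target odds = 0.99/0.01 = 99.
Required Bayes factor = 99 ÷ 0.2 = 495.

495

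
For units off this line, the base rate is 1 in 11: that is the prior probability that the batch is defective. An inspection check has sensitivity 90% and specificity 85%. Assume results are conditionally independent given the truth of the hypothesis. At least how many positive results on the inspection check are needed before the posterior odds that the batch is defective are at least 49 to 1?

4

Prior odds: (1/11) ÷ (10/11) = 0.1.
False-positive rate = 1 − 0.85 = 0.15; likelihood ratio of a positive = 0.9/0.15 = 6.
Target odds = 49.
Require 6ⁿ ≥ 49 ÷ 0.1 = 490.
6³ = 216 falls short of 490 but 6⁴ = 1296 reaches it, so n = 4.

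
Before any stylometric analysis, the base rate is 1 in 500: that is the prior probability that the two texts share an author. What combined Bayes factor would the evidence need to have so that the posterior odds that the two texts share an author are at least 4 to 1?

Prior odds = 0.002/0.998 = 1/499.
Target odds = 4.
Required Bayes factor = 4 ÷ (1/499) = 1996.

1996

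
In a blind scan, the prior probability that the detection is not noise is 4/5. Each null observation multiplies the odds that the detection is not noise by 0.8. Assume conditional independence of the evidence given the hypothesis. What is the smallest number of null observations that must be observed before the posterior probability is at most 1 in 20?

20

Prior odds = 0.8/0.2 = 4.
Likelihood ratio per null observation = 0.8.
Target posterior odds = 0.05/0.95 = 1/19.
Need 4 × 0.8ⁿ ≤ 1/19, i.e. 0.8ⁿ ≤ 1/76.
0.8¹⁹ ≈0.0144115 is still above 1/76 but 0.8²⁰ ≈0.0115292 is at or below it, so n = 20.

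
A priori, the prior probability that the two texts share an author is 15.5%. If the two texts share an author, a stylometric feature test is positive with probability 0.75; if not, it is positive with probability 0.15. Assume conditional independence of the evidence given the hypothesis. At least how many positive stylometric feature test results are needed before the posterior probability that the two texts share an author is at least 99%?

4

Prior odds: 0.155 ÷ 0.845 = 31/169.
Likelihood ratio of a positive = 0.75/0.15 = 5.
Target odds: 0.99 ÷ 0.01 = 99.
Need (31/169) × 5ⁿ ≥ 99, i.e. 5ⁿ ≥ 16731/31.
5³ = 125 falls short of 16731/31 but 5⁴ = 625 reaches it, so n = 4.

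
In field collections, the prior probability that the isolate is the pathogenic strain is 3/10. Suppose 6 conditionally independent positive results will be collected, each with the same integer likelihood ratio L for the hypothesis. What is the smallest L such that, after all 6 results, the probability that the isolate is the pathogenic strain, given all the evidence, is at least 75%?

Prior odds = 0.3/0.7 = 3/7.
Target odds = 0.75/0.25 = 3.
Need L⁶ ≥ 3 ÷ (3/7) = 7.
1⁶ = 1 < 7 ≤ 64 = 2⁶, so L = 2.

2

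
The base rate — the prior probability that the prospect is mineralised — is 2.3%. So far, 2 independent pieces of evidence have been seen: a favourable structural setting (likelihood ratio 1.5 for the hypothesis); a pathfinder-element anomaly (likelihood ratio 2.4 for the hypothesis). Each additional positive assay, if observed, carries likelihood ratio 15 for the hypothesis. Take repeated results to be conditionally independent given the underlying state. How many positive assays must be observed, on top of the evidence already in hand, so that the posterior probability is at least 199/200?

3

Prior odds = 0.023/0.977 = 23/977.
Combined Bayes factor of the evidence already in hand = 1.5 × 2.4 = 3.6.
Odds after that evidence = (23/977) × 3.6 = 414/4885.
Target odds = 0.995/0.005 = 199.
Need 15ⁿ ≥ 199 ÷ (414/4885) = 972115/414.
15² = 225 falls short of 972115/414 but 15³ = 3375 reaches it, so n = 3.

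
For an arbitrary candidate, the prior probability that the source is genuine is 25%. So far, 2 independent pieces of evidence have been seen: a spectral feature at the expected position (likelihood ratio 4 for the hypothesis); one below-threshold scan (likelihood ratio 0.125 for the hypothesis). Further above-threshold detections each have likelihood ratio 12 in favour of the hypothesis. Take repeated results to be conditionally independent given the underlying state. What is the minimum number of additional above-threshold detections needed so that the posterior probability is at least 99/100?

3

Prior odds = 0.25/0.75 = 1/3.
Combined Bayes factor of the evidence already in hand = 4 × 0.125 = 0.5.
Odds after that evidence = (1/3) × 0.5 = 1/6.
Target odds = 0.99/0.01 = 99.
Need 12ⁿ ≥ 99 ÷ (1/6) = 594.
12² = 144 falls short of 594 but 12³ = 1728 reaches it, so n = 3.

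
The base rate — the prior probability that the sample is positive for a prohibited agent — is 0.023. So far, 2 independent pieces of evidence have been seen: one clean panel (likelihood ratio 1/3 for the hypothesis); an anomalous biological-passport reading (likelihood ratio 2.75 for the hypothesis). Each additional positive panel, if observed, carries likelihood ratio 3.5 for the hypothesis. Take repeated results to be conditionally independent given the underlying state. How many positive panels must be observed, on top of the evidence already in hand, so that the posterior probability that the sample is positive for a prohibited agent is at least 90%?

5

Prior odds = 0.023/0.977 = 23/977.
Combined Bayes factor of the evidence already in hand = (1/3) × 2.75 = 11/12.
Odds after that evidence = (23/977) × 11/12 = 253/11724.
Target odds = 0.9/0.1 = 9.
Need 3.5ⁿ ≥ 9 ÷ (253/11724) = 105516/253.
3.5⁴ = 150.0625 falls short of 105516/253 but 3.5⁵ = 525.21875 reaches it, so n = 5.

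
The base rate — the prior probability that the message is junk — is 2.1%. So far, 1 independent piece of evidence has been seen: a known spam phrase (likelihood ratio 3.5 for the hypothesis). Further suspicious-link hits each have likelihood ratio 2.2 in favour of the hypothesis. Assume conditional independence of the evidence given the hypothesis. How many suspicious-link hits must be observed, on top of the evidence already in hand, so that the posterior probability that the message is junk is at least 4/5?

Prior odds = 0.021/0.979 = 21/979.
Bayes factor of the evidence already in hand = 3.5.
Odds after that evidence = (21/979) × 3.5 = 147/1958.
Target odds = 0.8/0.2 = 4.
Need 2.2ⁿ ≥ 4 ÷ (147/1958) = 7832/147.
2.2⁵ = 51.53632 falls short of 7832/147 but 2.2⁶ = 1771561/15625 reaches it, so n = 6.

6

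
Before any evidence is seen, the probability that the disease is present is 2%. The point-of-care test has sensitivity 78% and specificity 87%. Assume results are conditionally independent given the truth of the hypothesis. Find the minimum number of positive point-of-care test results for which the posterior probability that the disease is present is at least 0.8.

3

Prior odds = 0.02/0.98 = 1/49.
False-positive rate = 1 − 0.87 = 0.13; likelihood ratio of a positive = 0.78/0.13 = 6.
Target posterior odds = 0.8/0.2 = 4.
Require 6ⁿ ≥ 4 ÷ (1/49) = 196.
6² = 36 falls short of 196 but 6³ = 216 reaches it, so n = 3.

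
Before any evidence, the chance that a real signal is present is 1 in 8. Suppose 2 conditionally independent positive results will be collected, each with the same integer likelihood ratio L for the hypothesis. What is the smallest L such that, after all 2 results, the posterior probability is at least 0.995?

Prior odds = 0.125/0.875 = 1/7.
Target odds = 0.995/0.005 = 199.
Need L² ≥ 199 ÷ (1/7) = 1393.
37² = 1369 < 1393 ≤ 1444 = 38², so L = 38.

38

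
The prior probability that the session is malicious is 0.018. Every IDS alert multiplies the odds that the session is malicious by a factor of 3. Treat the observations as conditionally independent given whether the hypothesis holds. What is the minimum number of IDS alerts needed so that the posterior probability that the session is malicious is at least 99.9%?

10

Prior odds: 0.018 ÷ 0.982 = 9/491.
Likelihood ratio per IDS alert = 3.
Target odds: 0.999 ÷ 0.001 = 999.
Require 3ⁿ ≥ 999 ÷ (9/491) = 54501.
3⁹ = 19683 falls short of 54501 but 3¹⁰ = 59049 reaches it, so n = 10.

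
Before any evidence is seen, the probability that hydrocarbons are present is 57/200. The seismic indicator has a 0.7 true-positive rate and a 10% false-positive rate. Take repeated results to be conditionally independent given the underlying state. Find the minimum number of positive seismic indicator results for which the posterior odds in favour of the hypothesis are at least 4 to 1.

Prior odds = 0.285/0.715 = 57/143.
Likelihood ratio of a positive result = 0.7/0.1 = 7.
Target odds = 4.
Need (57/143) × 7ⁿ ≥ 4, i.e. 7ⁿ ≥ 572/57.
7¹ = 7 falls short of 572/57 but 7² = 49 reaches it, so n = 2.

2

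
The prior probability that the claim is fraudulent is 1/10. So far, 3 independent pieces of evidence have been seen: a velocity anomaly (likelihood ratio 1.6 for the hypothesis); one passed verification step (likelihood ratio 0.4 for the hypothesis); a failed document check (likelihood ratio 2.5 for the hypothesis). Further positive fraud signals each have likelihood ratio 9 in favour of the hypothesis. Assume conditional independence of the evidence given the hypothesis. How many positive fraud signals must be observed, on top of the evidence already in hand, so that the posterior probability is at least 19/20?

3

Prior odds = 0.1/0.9 = 1/9.
Combined Bayes factor of the evidence already in hand = 1.6 × 0.4 × 2.5 = 1.6.
Odds after that evidence = (1/9) × 1.6 = 8/45.
Target odds = 0.95/0.05 = 19.
Need 9ⁿ ≥ 19 ÷ (8/45) = 106.875.
9² = 81 falls short of 106.875 but 9³ = 729 reaches it, so n = 3.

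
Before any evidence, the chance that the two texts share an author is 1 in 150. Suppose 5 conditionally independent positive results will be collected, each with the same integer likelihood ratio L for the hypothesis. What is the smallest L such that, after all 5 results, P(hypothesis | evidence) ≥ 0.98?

6

Prior odds = (1/150)/(149/150) = 1/149.
Target odds = 0.98/0.02 = 49.
Need L⁵ ≥ 49 ÷ (1/149) = 7301.
5⁵ = 3125 < 7301 ≤ 7776 = 6⁵, so L = 6.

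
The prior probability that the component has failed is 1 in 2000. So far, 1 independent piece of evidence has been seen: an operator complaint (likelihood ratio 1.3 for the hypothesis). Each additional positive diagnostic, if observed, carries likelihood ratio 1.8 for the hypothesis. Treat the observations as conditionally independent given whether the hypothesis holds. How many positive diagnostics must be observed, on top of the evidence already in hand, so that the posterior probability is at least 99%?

Prior odds = 0.0005/0.9995 = 1/1999.
Bayes factor of the evidence already in hand = 1.3.
Odds after that evidence = (1/1999) × 1.3 = 13/19990.
Target odds = 0.99/0.01 = 99.
Need 1.8ⁿ ≥ 99 ÷ (13/19990) = 1979010/13.
1.8²⁰ ≈127482 falls short of 1979010/13 but 1.8²¹ ≈229468 reaches it, so n = 21.

21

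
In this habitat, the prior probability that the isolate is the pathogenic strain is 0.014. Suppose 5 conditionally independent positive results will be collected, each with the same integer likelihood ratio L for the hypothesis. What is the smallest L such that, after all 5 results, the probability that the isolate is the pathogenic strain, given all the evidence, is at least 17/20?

Prior odds = 0.014/0.986 = 7/493.
Target odds = 0.85/0.15 = 17/3.
Need L⁵ ≥ 17/3 ÷ (7/493) = 8381/21.
3⁵ = 243 < 8381/21 ≤ 1024 = 4⁵, so L = 4.

4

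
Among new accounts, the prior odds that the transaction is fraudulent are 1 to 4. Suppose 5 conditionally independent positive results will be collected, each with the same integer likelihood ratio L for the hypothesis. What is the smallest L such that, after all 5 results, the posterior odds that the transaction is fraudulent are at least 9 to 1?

Prior odds = 0.25.
Target odds = 9.
Need L⁵ ≥ 9 ÷ 0.25 = 36.
2⁵ = 32 < 36 ≤ 243 = 3⁵, so L = 3.

3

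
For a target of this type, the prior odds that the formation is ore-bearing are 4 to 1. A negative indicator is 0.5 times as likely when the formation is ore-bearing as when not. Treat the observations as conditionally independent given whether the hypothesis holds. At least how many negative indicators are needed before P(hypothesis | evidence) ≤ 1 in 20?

Prior odds = 4.
Likelihood ratio per negative indicator = 0.5.
Target posterior odds = 0.05/0.95 = 1/19.
Need 4 × 0.5ⁿ ≤ 1/19, i.e. 0.5ⁿ ≤ 1/76.
0.5⁶ = 0.015625 is still above 1/76 but 0.5⁷ = 0.0078125 is at or below it, so n = 7.

7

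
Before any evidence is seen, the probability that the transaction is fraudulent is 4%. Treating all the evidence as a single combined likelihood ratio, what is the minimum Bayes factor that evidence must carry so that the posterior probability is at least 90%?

216

Prior odds = 0.04/0.96 = 1/24.
Target odds = 0.9/0.1 = 9.
Required Bayes factor = 9 ÷ (1/24) = 216.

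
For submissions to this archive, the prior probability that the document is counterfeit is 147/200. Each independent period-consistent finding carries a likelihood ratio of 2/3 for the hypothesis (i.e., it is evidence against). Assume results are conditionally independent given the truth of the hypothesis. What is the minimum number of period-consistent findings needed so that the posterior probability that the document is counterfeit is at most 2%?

13

Prior odds: 0.735 ÷ 0.265 = 147/53.
Likelihood ratio per period-consistent finding = 2/3.
Target odds: 0.02 ÷ 0.98 = 1/49.
Require (2/3)ⁿ ≤ 1/49 ÷ (147/53) = 53/7203.
(2/3)¹² = 4096/531441 is still above 53/7203 but (2/3)¹³ = 8192/1594323 is at or below it, so n = 13.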